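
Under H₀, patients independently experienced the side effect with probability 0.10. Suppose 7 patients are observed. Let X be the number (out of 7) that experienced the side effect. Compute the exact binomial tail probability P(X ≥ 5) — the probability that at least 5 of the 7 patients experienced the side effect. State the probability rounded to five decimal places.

X is binomial with n = 7 and p = 0.10.
P(X ≥ 5) = C(7,5)·0.10^5·0.90^2 + C(7,6)·0.10^6·0.90^1 + C(7,7)·0.10^7·0.90^0.
= 0.000170 + 0.000006 + 0.000000 = 0.00018.

P = 0.00018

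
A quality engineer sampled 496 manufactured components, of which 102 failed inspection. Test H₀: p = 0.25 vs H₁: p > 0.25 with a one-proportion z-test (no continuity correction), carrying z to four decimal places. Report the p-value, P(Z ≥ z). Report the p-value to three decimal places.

p-value = 0.989

With x = 102 successes in n = 496, p̂ = 0.20565.
SE₀ = √(0.25·0.75/496) = 0.019443.
Test statistic (full precision, shown to 4 dp): z = (102/496 − 0.25)/SE₀ ≈ -2.2813.
p-value = P(Z ≥ z) with z = -2.2813 → 0.989.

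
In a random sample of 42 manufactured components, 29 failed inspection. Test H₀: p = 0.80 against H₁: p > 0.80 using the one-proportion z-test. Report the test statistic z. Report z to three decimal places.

z = -1.774

Sample proportion p̂ = 29/42 = 0.69048.
SE₀ = √(0.80·0.20/42) = 0.061721.
z = (p̂ − p₀)/SE = (0.69048 − 0.80)/0.061721 = -1.774.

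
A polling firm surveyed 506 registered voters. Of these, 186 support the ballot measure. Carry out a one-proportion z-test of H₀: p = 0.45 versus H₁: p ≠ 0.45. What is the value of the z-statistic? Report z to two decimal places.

p̂ = 186/506 = 0.36759.
Null standard error: √(0.45·0.55/506) = √0.000489130 = 0.022116.
Test statistic: z = -0.08241/0.022116 = -3.73.

z = -3.73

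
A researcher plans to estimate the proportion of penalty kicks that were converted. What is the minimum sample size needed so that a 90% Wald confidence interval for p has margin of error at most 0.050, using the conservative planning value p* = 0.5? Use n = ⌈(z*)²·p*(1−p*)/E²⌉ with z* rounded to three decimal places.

n = 271

For 90% confidence, z* = 1.645.
p*(1−p*) = 0.2500.
(z*)²·p*(1−p*)/E² = 2.706025·0.2500/0.002500 = 270.602.
⌈270.602⌉ = 271.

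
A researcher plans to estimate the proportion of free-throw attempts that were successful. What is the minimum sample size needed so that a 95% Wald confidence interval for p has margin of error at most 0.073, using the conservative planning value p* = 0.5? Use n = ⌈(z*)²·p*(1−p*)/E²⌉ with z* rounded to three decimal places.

n = 181

The 95% critical value is z* = 1.960.
p*(1−p*) = 0.2500.
Required n before rounding: 3.841600 × 0.2500 / 0.073² = 180.221.
Rounding up, n = 181.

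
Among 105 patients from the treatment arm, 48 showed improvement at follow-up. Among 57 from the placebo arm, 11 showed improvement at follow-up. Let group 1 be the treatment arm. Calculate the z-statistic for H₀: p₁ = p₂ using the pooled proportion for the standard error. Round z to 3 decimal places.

z = 3.337

Sample proportions: p̂₁ = 48/105 = 0.45714 and p̂₂ = 11/57 = 0.19298.
Pooled p̂ = (48+11)/(105+57) = 59/162 = 0.36420.
SE = √[p̂(1−p̂)(1/n₁+1/n₂)] = √[0.36420·0.63580·(1/105+1/57)] ≈ 0.079169.
z = 0.26416/0.079169 = 3.337.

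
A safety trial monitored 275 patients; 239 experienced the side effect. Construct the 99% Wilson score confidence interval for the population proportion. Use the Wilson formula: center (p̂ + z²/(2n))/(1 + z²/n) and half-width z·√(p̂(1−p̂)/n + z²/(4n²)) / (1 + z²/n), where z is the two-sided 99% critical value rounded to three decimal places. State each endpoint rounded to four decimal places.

(0.8079, 0.9129)

p̂ = 239/275 = 0.86909; z = 2.576, so z² = 6.635776.
Denominator 1 + z²/n = 1 + 6.635776/275 = 1.024130.
Adjusted center: (0.86909 + z²/(2n))/1.024130 = 0.86039.
Radicand: p̂(1−p̂)/n + z²/(4n²) = 0.000413716 + 0.000021936 = 0.000435652.
Half-width = 2.576·√0.000435652/1.024130 = 0.05250.
So the interval runs from 0.8079 to 0.9129.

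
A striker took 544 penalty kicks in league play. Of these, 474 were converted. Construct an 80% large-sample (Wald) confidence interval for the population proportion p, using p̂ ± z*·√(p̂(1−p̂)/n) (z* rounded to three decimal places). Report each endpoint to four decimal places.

Sample proportion p̂ = 474/544 = 0.87132.
SE(p̂) = √(0.87132·0.12868/544) = 0.014356.
For 80% confidence, z* = 1.282.
Margin of error: 1.282 × 0.014356 = 0.01840.
Interval: 0.87132 ± 0.01840 → (0.8529, 0.8897).

(0.8529, 0.8897)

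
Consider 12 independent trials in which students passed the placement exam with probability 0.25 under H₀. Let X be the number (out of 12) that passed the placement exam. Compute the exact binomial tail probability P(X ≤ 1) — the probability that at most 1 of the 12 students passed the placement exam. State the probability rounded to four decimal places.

X ~ Binomial(n=12, p=0.25).
P(X ≤ 1) = C(12,0)·0.25^0·0.75^12 + C(12,1)·0.25^1·0.75^11.
= 0.031676 + 0.126705 = 0.1584.

P = 0.1584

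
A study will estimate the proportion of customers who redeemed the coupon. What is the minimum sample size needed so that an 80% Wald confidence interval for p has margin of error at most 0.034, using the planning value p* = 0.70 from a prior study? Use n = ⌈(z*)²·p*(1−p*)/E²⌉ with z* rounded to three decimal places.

n = 299

The 80% critical value is z* = 1.282.
p*(1−p*) = 0.2100.
(z*)²·p*(1−p*)/E² = 1.643524·0.2100/0.001156 = 298.564.
⌈298.564⌉ = 299.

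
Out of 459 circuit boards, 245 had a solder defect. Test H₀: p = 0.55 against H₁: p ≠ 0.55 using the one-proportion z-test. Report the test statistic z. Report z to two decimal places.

Sample proportion p̂ = 245/459 = 0.53377.
SE₀ = √(0.55·0.45/459) = 0.023221.
Test statistic: z = -0.01623/0.023221 = -0.70.

z = -0.70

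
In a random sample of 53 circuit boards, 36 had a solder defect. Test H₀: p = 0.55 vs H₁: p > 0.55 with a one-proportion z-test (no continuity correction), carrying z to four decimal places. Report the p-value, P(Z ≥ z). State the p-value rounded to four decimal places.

p-value = 0.0293

With x = 36 successes in n = 53, p̂ = 0.67925.
SE₀ = √(0.55·0.45/53) = 0.068336.
Test statistic (full precision, shown to 4 dp): z = (36/53 − 0.55)/SE₀ ≈ 1.8913.
p-value = P(Z ≥ z) with z = 1.8913 → 0.0293.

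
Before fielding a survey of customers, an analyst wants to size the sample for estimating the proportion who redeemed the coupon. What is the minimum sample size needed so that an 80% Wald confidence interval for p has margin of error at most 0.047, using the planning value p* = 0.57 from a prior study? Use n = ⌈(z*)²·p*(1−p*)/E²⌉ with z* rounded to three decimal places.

n = 183

For 80% confidence, z* = 1.282.
p*(1−p*) = 0.57·0.43 = 0.2451.
Required n before rounding: 1.643524 × 0.2451 / 0.047² = 182.358.
Rounding up, n = 183.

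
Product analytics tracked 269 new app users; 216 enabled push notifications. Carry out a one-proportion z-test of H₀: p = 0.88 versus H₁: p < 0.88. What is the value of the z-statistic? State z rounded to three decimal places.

With x = 216 successes in n = 269, p̂ = 0.80297.
Null standard error: √(0.88·0.12/269) = √0.000392565 = 0.019813.
z = (p̂ − p₀)/SE = (0.80297 − 0.88)/0.019813 = -3.888.

z = -3.888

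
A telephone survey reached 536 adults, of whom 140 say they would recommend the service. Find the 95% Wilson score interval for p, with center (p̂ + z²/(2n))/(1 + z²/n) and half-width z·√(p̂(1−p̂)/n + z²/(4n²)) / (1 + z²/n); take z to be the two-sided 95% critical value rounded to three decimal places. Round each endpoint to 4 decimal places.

(0.2258, 0.3000)

p̂ = 140/536 = 0.26119; z = 1.960, so z² = 3.841600.
1 + z²/n = 1.007167.
Center = (0.26119 + 0.003584)/1.007167 = 0.26289.
Radicand: p̂(1−p̂)/n + z²/(4n²) = 0.000360022 + 0.000003343 = 0.000363365.
Half-width = 1.960·√0.000363365/1.007167 = 0.03710.
CI: 0.26289 ± 0.03710 = (0.2258, 0.3000).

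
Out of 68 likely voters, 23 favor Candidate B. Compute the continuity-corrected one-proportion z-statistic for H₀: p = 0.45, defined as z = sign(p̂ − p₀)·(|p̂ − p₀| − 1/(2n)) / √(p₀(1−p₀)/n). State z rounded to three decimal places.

z = -1.731

Sample proportion p̂ = 23/68 = 0.33824. p̂ − p₀ = -0.111765.
Continuity correction 1/(2n) = 1/136 = 0.007353.
Corrected numerator: |-0.111765| − 0.007353 = 0.104412.
Under H₀, SE = √(p₀(1−p₀)/n) = √(0.45·0.55/68) = √0.003639706 = 0.060330.
z = (−)0.104412/0.060330 = -1.731.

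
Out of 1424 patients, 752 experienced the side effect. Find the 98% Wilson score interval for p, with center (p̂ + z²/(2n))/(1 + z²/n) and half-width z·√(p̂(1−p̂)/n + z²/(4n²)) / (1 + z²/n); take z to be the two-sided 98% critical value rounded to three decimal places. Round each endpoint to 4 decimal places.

(0.4973, 0.5587)

p̂ = 752/1424 = 0.52809; z = 2.326, so z² = 5.410276.
Denominator 1 + z²/n = 1 + 5.410276/1424 = 1.003799.
Adjusted center: (0.52809 + z²/(2n))/1.003799 = 0.52798.
Radicand: p̂(1−p̂)/n + z²/(4n²) = 0.000175008 + 0.000000667 = 0.000175675.
Half-width = z·√(radicand)/denom = 2.326·0.013254/1.003799 = 0.03071.
So the interval runs from 0.4973 to 0.5587.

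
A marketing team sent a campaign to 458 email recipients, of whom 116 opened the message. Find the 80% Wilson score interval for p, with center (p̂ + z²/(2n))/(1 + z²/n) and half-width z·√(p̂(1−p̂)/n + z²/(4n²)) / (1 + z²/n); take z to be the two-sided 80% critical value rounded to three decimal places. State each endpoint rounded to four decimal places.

Here p̂ = 116/458 = 0.25328 and z = 1.282 (z² = 1.643524).
Denominator 1 + z²/n = 1 + 1.643524/458 = 1.003588.
Center = (0.25328 + 0.001794)/1.003588 = 0.25416.
Radicand: p̂(1−p̂)/n + z²/(4n²) = 0.000412941 + 0.000001959 = 0.000414900.
Half-width = 1.282·√0.000414900/1.003588 = 0.02602.
Interval: 0.25416 ± 0.02602 → (0.2281, 0.2802).

(0.2281, 0.2802)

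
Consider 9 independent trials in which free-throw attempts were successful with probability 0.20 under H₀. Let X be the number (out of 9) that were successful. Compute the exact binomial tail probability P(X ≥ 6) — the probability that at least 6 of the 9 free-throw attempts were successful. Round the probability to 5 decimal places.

P = 0.00307

X is binomial with n = 9 and p = 0.20.
P(X ≥ 6) = C(9,6)·0.20^6·0.80^3 + C(9,7)·0.20^7·0.80^2 + C(9,8)·0.20^8·0.80^1 + C(9,9)·0.20^9·0.80^0.
= 0.002753 + 0.000295 + 0.000018 + 0.000001 = 0.00307.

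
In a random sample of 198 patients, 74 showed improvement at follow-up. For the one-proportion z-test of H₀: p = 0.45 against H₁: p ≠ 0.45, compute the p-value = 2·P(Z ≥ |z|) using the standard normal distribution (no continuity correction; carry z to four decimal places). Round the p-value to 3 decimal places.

p̂ = 74/198 = 0.37374.
SE₀ = √(0.45·0.55/198) = 0.035355.
Test statistic (full precision, shown to 4 dp): z = (74/198 − 0.45)/SE₀ ≈ -2.1570.
From the standard normal, 2·P(Z ≥ |z|) = 0.031.

p-value = 0.031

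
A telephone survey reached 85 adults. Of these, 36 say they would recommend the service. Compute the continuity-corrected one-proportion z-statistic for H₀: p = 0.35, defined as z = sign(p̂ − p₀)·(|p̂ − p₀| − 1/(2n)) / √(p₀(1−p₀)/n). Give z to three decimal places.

p̂ = 36/85 = 0.42353. p̂ − p₀ = 0.073529.
1/(2n) = 0.005882.
Corrected numerator: |0.073529| − 0.005882 = 0.067647.
Null standard error: √(0.35·0.65/85) = √0.002676471 = 0.051735.
z = +0.067647/0.051735 = 1.308.

z = 1.308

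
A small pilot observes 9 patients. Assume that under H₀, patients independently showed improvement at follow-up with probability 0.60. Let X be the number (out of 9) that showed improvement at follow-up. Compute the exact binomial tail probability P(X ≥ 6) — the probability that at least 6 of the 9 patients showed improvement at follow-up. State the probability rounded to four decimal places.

X is binomial with n = 9 and p = 0.60.
P(X ≥ 6) = C(9,6)·0.60^6·0.40^3 + C(9,7)·0.60^7·0.40^2 + C(9,8)·0.60^8·0.40^1 + C(9,9)·0.60^9·0.40^0.
= 0.250823 + 0.161243 + 0.060466 + 0.010078 = 0.4826.

P = 0.4826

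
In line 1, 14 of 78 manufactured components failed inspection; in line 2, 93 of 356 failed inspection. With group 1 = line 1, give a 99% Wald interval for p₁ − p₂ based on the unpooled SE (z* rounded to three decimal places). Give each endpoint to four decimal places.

p̂₁ = 0.17949, p̂₂ = 0.26124, so the observed difference is -0.08175.
SE = √(0.001888097 + 0.000542112) = √0.002430209 = 0.049297.
For 99% confidence, z* = 2.576. Margin = 2.576·0.049297 = 0.12699.
Interval: -0.08175 ± 0.12699 → (-0.2087, 0.0452).

(-0.2087, 0.0452)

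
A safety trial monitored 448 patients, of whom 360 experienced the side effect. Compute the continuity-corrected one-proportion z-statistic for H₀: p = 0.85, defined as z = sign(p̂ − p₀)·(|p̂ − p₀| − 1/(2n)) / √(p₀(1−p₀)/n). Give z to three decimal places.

With x = 360 successes in n = 448, p̂ = 0.80357. p̂ − p₀ = -0.046429.
1/(2n) = 0.001116.
Corrected numerator: |-0.046429| − 0.001116 = 0.045313.
Under H₀, SE = √(p₀(1−p₀)/n) = √(0.85·0.15/448) = √0.000284598 = 0.016870.
z = (−)0.045313/0.016870 = -2.686.

z = -2.686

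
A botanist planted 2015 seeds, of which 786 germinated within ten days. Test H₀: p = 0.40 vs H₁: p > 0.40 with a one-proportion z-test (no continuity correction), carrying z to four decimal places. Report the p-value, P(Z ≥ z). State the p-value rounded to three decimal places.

p-value = 0.818

p̂ = 786/2015 = 0.39007.
Under H₀, SE = √(p₀(1−p₀)/n) = √(0.40·0.60/2015) = √0.000119107 = 0.010914.
Test statistic (full precision, shown to 4 dp): z = (786/2015 − 0.40)/SE₀ ≈ -0.9095.
From the standard normal, P(Z ≥ z) = 0.818.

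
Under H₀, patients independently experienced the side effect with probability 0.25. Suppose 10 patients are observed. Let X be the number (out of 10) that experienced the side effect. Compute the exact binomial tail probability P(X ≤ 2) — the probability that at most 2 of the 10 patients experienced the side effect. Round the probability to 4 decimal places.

P = 0.5256

X ~ Binomial(n=10, p=0.25).
P(X ≤ 2) = C(10,0)·0.25^0·0.75^10 + C(10,1)·0.25^1·0.75^9 + C(10,2)·0.25^2·0.75^8.
= 0.056314 + 0.187712 + 0.281568 = 0.5256.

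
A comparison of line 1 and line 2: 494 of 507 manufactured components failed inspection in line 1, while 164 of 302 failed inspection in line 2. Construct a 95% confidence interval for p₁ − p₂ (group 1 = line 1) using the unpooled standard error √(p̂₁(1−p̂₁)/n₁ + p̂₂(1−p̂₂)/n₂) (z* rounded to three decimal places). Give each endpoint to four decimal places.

(0.3735, 0.4892)

p̂₁ = 0.97436, p̂₂ = 0.54305, so the observed difference is 0.43131.
SE = √(0.000049277 + 0.000821679) = √0.000870956 = 0.029512.
For 95% confidence, z* = 1.960. Margin of error = 0.05784.
So the interval runs from 0.3735 to 0.4892.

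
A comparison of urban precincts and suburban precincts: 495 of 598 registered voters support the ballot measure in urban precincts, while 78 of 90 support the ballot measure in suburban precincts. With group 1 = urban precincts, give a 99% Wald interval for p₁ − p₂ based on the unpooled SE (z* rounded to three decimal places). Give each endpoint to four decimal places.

p̂₁ = 0.82776, p̂₂ = 0.86667, so the observed difference is -0.03891.
SE = √(0.000238418 + 0.001283951) = √0.001522369 = 0.039018.
The 99% critical value is z* = 2.576. Margin of error = 0.10051.
CI: -0.03891 ± 0.10051 = (-0.1394, 0.0616).

(-0.1394, 0.0616)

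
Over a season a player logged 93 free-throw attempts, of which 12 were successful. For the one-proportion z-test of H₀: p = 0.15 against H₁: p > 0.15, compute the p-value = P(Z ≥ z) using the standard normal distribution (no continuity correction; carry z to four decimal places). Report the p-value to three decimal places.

Sample proportion p̂ = 12/93 = 0.12903.
SE₀ = √(0.15·0.85/93) = 0.037027.
z = (p̂ − p₀)/SE = (12/93 − 0.15)/0.037027 ≈ -0.5663.
p-value = P(Z ≥ z) with z = -0.5663 → 0.714.

p-value = 0.714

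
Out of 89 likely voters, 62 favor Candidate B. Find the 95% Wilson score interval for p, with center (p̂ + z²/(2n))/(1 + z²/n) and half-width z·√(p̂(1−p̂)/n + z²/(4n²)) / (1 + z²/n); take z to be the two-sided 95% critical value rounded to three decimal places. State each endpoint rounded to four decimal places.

Here p̂ = 62/89 = 0.69663 and z = 1.960 (z² = 3.841600).
Denominator 1 + z²/n = 1 + 3.841600/89 = 1.043164.
Center = (0.69663 + 0.021582)/1.043164 = 0.68849.
Radicand: p̂(1−p̂)/n + z²/(4n²) = 0.002374572 + 0.000121247 = 0.002495819.
Half-width = z·√(radicand)/denom = 1.960·0.049958/1.043164 = 0.09387.
CI: 0.68849 ± 0.09387 = (0.5946, 0.7824).

(0.5946, 0.7824)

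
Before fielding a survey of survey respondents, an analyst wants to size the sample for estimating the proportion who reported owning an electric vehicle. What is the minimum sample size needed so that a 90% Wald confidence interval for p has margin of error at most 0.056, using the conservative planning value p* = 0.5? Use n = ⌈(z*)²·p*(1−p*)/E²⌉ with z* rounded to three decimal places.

n = 216

For 90% confidence, z* = 1.645.
p*(1−p*) = 0.2500.
(z*)²·p*(1−p*)/E² = 2.706025·0.2500/0.003136 = 215.723.
Rounding up, n = 216.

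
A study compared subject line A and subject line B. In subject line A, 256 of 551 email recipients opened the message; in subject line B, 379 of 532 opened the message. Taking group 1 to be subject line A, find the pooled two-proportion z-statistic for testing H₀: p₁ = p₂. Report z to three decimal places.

p̂₁ = 256/551 = 0.46461, p̂₂ = 379/532 = 0.71241.
Pooled p̂ = (256+379)/(551+532) = 635/1083 = 0.58633.
Pooled SE = √[0.2425464·0.00369458] ≈ 0.029935.
z = -0.24780/0.029935 = -8.278.

z = -8.278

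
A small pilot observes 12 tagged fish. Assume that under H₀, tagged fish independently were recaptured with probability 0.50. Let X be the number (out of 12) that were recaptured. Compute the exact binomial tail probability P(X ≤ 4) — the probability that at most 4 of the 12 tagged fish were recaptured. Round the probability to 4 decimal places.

X is binomial with n = 12 and p = 0.50.
P(X ≤ 4) = Σ_{j=0}^{4} C(12,j)·0.50^j·0.50^{12−j}.
= 0.000244 + 0.002930 + 0.016113 + 0.053711 + 0.120850 = 0.1938.

P = 0.1938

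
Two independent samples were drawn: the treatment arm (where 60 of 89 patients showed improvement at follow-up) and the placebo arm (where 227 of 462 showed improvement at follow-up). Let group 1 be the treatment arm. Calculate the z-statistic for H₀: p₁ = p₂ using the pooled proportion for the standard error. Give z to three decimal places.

p̂₁ = 60/89 = 0.67416, p̂₂ = 227/462 = 0.49134.
Pooling: p̂ = 287/551 = 0.52087.
SE = √[p̂(1−p̂)(1/n₁+1/n₂)] = √[0.52087·0.47913·(1/89+1/462)] ≈ 0.057830.
z = (p̂₁ − p̂₂)/SE = (0.67416 − 0.49134)/0.057830 = 0.18282/0.057830 = 3.161.

z = 3.161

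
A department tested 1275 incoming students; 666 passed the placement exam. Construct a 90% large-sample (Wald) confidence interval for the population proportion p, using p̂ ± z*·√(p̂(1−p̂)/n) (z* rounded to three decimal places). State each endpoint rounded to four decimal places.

p̂ = 666/1275 = 0.52235.
Standard error of p̂: √(0.249500/1275) = √0.000195687 = 0.013989.
For 90% confidence, z* = 1.645.
Margin of error: 1.645 × 0.013989 = 0.02301.
CI: 0.52235 ± 0.02301 = (0.4993, 0.5454).

(0.4993, 0.5454)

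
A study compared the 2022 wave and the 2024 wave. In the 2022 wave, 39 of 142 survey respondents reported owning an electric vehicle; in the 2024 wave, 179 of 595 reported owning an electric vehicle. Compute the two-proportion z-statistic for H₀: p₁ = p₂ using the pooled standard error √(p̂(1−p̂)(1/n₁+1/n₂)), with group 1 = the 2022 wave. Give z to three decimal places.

p̂₁ = 39/142 = 0.27465, p̂₂ = 179/595 = 0.30084.
Pooling: p̂ = 218/737 = 0.29579.
Pooled SE = √[0.2082998·0.00872293] ≈ 0.042626.
z = (p̂₁ − p̂₂)/SE = (0.27465 − 0.30084)/0.042626 = -0.02619/0.042626 = -0.614.

z = -0.614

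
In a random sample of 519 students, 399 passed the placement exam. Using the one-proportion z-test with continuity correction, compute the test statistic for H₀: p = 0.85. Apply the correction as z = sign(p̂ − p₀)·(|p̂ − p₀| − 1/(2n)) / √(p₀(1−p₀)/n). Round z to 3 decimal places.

Sample proportion p̂ = 399/519 = 0.76879. p̂ − p₀ = -0.081214.
1/(2n) = 0.000963.
Corrected numerator: |-0.081214| − 0.000963 = 0.080251.
Null standard error: √(0.85·0.15/519) = √0.000245665 = 0.015674.
z = (−)0.080251/0.015674 = -5.120.

z = -5.120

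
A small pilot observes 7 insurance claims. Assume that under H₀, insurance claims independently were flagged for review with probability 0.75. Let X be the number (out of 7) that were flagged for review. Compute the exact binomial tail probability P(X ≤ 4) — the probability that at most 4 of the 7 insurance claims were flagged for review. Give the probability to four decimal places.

X ~ Binomial(n=7, p=0.75).
P(X ≤ 4) = Σ_{j=0}^{4} C(7,j)·0.75^j·0.25^{7−j}.
= 0.000061 + 0.001282 + 0.011536 + 0.057678 + 0.173035 = 0.2436.

P = 0.2436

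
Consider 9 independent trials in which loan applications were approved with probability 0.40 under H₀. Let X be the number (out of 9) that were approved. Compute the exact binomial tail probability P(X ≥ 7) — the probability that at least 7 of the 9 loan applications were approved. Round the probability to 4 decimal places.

P = 0.0250

X is binomial with n = 9 and p = 0.40.
P(X ≥ 7) = C(9,7)·0.40^7·0.60^2 + C(9,8)·0.40^8·0.60^1 + C(9,9)·0.40^9·0.60^0.
= 0.021234 + 0.003539 + 0.000262 = 0.0250.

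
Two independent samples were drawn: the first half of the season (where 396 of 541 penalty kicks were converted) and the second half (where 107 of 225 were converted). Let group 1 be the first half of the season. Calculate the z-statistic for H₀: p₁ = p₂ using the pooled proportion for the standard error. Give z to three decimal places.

p̂₁ = 396/541 = 0.73198, p̂₂ = 107/225 = 0.47556.
Pooling: p̂ = 503/766 = 0.65666.
SE = √[p̂(1−p̂)(1/n₁+1/n₂)] = √[0.65666·0.34334·(1/541+1/225)] ≈ 0.037667.
z = 0.25642/0.037667 = 6.808.

z = 6.808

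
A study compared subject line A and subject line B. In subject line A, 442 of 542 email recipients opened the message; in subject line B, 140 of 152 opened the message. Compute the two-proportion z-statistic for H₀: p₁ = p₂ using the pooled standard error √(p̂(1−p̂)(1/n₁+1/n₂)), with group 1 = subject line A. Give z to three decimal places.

Sample proportions: p̂₁ = 442/542 = 0.81550 and p̂₂ = 140/152 = 0.92105.
Pooling: p̂ = 582/694 = 0.83862.
Pooled SE = √[0.1353387·0.00842397] ≈ 0.033765.
z = (p̂₁ − p̂₂)/SE = (0.81550 − 0.92105)/0.033765 = -0.10555/0.033765 = -3.126.

z = -3.126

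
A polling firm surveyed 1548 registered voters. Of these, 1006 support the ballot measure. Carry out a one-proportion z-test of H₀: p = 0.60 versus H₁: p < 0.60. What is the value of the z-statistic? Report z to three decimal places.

z = 4.005

p̂ = 1006/1548 = 0.64987.
Null standard error: √(0.60·0.40/1548) = √0.000155039 = 0.012451.
z = (p̂ − p₀)/SE = (0.64987 − 0.60)/0.012451 = 4.005.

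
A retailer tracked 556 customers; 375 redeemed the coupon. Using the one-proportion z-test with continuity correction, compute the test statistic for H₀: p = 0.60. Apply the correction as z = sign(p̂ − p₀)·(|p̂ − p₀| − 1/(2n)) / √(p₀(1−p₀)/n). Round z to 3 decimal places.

With x = 375 successes in n = 556, p̂ = 0.67446. p̂ − p₀ = 0.074460.
Continuity correction 1/(2n) = 1/1112 = 0.000899.
Corrected numerator: |0.074460| − 0.000899 = 0.073561.
SE₀ = √(0.60·0.40/556) = 0.020776.
z = +0.073561/0.020776 = 3.541.

z = 3.541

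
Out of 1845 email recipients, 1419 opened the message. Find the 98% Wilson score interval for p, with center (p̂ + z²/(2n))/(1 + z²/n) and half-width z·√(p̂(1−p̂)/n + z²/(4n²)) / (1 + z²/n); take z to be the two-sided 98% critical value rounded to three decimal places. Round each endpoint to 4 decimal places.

p̂ = 1419/1845 = 0.76911; z = 2.326, so z² = 5.410276.
Denominator 1 + z²/n = 1 + 5.410276/1845 = 1.002932.
Center = (0.76911 + 0.001466)/1.002932 = 0.76832.
Radicand: p̂(1−p̂)/n + z²/(4n²) = 0.000096250 + 0.000000397 = 0.000096647.
Half-width = 2.326·√0.000096647/1.002932 = 0.02280.
Interval: 0.76832 ± 0.02280 → (0.7455, 0.7911).

(0.7455, 0.7911)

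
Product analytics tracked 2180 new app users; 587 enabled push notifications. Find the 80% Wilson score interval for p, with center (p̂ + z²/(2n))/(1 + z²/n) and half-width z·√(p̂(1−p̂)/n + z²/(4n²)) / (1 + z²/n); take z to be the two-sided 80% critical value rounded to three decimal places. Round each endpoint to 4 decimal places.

(0.2573, 0.2816)

Here p̂ = 587/2180 = 0.26927 and z = 1.282 (z² = 1.643524).
1 + z²/n = 1.000754.
Center = (0.26927 + 0.000377)/1.000754 = 0.26944.
Radicand: p̂(1−p̂)/n + z²/(4n²) = 0.000090258 + 0.000000086 = 0.000090344.
Half-width = z·√(radicand)/denom = 1.282·0.009505/1.000754 = 0.01218.
Interval: 0.26944 ± 0.01218 → (0.2573, 0.2816).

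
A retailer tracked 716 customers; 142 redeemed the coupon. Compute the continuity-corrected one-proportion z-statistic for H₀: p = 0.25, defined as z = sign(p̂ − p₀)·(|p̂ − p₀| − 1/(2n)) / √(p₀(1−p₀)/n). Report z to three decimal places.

z = -3.150

Sample proportion p̂ = 142/716 = 0.19832. p̂ − p₀ = -0.051676.
Continuity correction 1/(2n) = 1/1432 = 0.000698.
Corrected numerator: |-0.051676| − 0.000698 = 0.050978.
SE₀ = √(0.25·0.75/716) = 0.016182.
z = (−)0.050978/0.016182 = -3.150.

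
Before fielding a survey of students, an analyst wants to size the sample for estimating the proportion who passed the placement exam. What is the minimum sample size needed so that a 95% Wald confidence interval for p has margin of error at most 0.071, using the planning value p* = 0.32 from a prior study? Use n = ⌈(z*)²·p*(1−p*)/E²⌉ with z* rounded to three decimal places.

z* = 1.960 at the 95% level.
p*(1−p*) = 0.32·0.68 = 0.2176.
Required n before rounding: 3.841600 × 0.2176 / 0.071² = 165.827.
Rounding up, n = 166.

n = 166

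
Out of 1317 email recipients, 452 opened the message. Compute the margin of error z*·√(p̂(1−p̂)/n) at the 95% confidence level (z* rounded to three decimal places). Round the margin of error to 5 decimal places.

ME = 0.02564

With x = 452 successes in n = 1317, p̂ = 0.34320.
SE = √(p̂(1−p̂)/n) = √(0.225415/1317) = 0.013083.
The 95% critical value is z* = 1.960.
Margin of error = z*·SE = 1.960 × 0.013083 = 0.02564.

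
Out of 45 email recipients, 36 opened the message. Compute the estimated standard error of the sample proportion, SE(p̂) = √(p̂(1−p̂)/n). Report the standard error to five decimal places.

SE = 0.05963

p̂ = 36/45 = 0.80000.
p̂(1−p̂) = 0.160000.
SE = √(0.160000/45) = √0.003555556 = 0.05963.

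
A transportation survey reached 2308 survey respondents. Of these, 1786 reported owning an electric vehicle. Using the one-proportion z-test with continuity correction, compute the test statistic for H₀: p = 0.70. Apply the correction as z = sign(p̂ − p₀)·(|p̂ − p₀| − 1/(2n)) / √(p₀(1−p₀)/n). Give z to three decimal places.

With x = 1786 successes in n = 2308, p̂ = 0.77383. p̂ − p₀ = 0.073830.
1/(2n) = 0.000217.
Corrected numerator: |0.073830| − 0.000217 = 0.073613.
Null standard error: √(0.70·0.30/2308) = √0.000090988 = 0.009539.
z = (+)0.073613/0.009539 = 7.717.

z = 7.717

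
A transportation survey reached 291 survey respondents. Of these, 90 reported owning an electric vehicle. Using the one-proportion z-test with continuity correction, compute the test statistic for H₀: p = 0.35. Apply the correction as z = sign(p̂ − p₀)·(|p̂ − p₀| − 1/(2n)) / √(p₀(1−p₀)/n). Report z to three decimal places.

z = -1.395

p̂ = 90/291 = 0.30928. p̂ − p₀ = -0.040722.
1/(2n) = 0.001718.
Corrected numerator: |-0.040722| − 0.001718 = 0.039004.
Null standard error: √(0.35·0.65/291) = √0.000781787 = 0.027960.
z = (−)0.039004/0.027960 = -1.395.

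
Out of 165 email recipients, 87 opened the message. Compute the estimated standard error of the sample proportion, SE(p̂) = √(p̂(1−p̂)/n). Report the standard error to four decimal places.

p̂ = 87/165 = 0.52727.
p̂(1−p̂) = 0.249256.
Dividing by n and taking the root: √0.001510642 = 0.0389.

SE = 0.0389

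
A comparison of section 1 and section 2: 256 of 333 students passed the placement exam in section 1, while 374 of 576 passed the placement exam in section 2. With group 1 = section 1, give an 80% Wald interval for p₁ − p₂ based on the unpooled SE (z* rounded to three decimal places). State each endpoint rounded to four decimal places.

(0.0804, 0.1585)

p̂₁ = 256/333 = 0.76877, p̂₂ = 374/576 = 0.64931; p̂₁ − p̂₂ = 0.11946.
SE = √(0.000533824 + 0.000395326) = √0.000929150 = 0.030482.
The 80% critical value is z* = 1.282. Margin = 1.282·0.030482 = 0.03908.
Interval: 0.11946 ± 0.03908 → (0.0804, 0.1585).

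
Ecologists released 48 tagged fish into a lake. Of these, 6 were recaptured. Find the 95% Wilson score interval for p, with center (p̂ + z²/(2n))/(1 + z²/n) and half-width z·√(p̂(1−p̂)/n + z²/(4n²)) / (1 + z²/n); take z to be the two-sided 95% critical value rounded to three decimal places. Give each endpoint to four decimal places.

p̂ = 6/48 = 0.12500; z = 1.960, so z² = 3.841600.
1 + z²/n = 1.080033.
Center = (0.12500 + 0.040017)/1.080033 = 0.15279.
Radicand: p̂(1−p̂)/n + z²/(4n²) = 0.002278646 + 0.000416840 = 0.002695486.
Half-width = 1.960·√0.002695486/1.080033 = 0.09422.
CI: 0.15279 ± 0.09422 = (0.0586, 0.2470).

(0.0586, 0.2470)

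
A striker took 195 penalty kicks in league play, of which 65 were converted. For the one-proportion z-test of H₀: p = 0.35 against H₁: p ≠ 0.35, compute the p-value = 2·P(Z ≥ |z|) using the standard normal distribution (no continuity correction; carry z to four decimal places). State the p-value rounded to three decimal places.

p-value = 0.626

Sample proportion p̂ = 65/195 = 0.33333.
Null standard error: √(0.35·0.65/195) = √0.001166667 = 0.034157.
Test statistic (full precision, shown to 4 dp): z = (65/195 − 0.35)/SE₀ ≈ -0.4880.
p-value = 2·P(Z ≥ |z|) with z = -0.4880 → 0.626.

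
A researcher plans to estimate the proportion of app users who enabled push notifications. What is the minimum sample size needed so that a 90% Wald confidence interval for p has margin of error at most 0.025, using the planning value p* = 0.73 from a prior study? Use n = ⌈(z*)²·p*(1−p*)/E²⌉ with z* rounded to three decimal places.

For 90% confidence, z* = 1.645.
p*(1−p*) = 0.1971.
(z*)²·p*(1−p*)/E² = 2.706025·0.1971/0.000625 = 853.372.
⌈853.372⌉ = 854.

n = 854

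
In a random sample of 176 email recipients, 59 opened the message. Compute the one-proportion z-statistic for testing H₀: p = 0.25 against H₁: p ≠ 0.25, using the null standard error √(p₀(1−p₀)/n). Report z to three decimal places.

z = 2.611

p̂ = 59/176 = 0.33523.
SE₀ = √(0.25·0.75/176) = 0.032640.
Test statistic: z = 0.08523/0.032640 = 2.611.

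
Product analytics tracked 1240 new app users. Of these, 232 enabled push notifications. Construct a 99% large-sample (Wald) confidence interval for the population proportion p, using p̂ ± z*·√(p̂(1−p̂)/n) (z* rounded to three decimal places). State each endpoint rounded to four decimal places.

(0.1586, 0.2156)

With x = 232 successes in n = 1240, p̂ = 0.18710.
Standard error of p̂: √(0.152092/1240) = √0.000122654 = 0.011075.
z* = 2.576 at the 99% level.
Margin = 2.576·0.011075 = 0.02853.
Interval: 0.18710 ± 0.02853 → (0.1586, 0.2156).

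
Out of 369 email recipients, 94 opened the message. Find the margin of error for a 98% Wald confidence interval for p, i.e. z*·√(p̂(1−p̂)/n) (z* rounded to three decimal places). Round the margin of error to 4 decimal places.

ME = 0.0528

p̂ = 94/369 = 0.25474.
SE(p̂) = √(0.25474·0.74526/369) = 0.022682.
z* = 2.326 at the 98% level.
Margin of error = z*·SE = 2.326 × 0.022682 = 0.0528.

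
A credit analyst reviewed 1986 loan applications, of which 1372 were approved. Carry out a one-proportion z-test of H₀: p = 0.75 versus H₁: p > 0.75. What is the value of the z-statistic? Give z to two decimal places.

z = -6.09

With x = 1372 successes in n = 1986, p̂ = 0.69084.
Null standard error: √(0.75·0.25/1986) = √0.000094411 = 0.009717.
z = (p̂ − p₀)/SE = (0.69084 − 0.75)/0.009717 = -6.09.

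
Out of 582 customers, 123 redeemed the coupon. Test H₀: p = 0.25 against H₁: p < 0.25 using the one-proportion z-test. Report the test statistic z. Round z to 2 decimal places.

The sample proportion is 123/582 = 0.21134.
Null standard error: √(0.25·0.75/582) = √0.000322165 = 0.017949.
z = (0.21134 − 0.25)/0.017949 = -0.03866/0.017949 = -2.15.

z = -2.15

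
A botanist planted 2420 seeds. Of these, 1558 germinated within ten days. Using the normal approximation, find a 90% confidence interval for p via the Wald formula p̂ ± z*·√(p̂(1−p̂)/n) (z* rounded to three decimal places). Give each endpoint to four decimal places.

With x = 1558 successes in n = 2420, p̂ = 0.64380.
SE = √(p̂(1−p̂)/n) = √(0.229321/2420) = 0.009735.
For 90% confidence, z* = 1.645.
Margin of error: 1.645 × 0.009735 = 0.01601.
Interval: 0.64380 ± 0.01601 → (0.6278, 0.6598).

(0.6278, 0.6598)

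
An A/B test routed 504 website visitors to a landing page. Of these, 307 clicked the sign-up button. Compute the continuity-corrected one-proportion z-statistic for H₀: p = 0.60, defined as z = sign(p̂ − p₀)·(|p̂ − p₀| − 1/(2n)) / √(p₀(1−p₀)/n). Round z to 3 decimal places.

z = 0.373

Sample proportion p̂ = 307/504 = 0.60913. p̂ − p₀ = 0.009127.
1/(2n) = 0.000992.
Corrected numerator: |0.009127| − 0.000992 = 0.008135.
Under H₀, SE = √(p₀(1−p₀)/n) = √(0.60·0.40/504) = √0.000476190 = 0.021822.
z = +0.008135/0.021822 = 0.373.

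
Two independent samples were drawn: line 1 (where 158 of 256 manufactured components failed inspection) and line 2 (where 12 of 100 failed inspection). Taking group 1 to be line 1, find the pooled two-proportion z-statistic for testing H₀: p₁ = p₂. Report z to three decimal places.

p̂₁ = 158/256 = 0.61719, p̂₂ = 12/100 = 0.12000.
Pooling: p̂ = 170/356 = 0.47753.
SE = √[p̂(1−p̂)(1/n₁+1/n₂)] = √[0.47753·0.52247·(1/256+1/100)] ≈ 0.058903.
z = 0.49719/0.058903 = 8.441.

z = 8.441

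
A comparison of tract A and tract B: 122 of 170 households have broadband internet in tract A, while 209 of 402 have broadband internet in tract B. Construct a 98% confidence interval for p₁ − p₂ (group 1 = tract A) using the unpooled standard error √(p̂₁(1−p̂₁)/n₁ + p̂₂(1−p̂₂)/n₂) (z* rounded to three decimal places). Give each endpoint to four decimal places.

(0.0987, 0.2968)

p̂₁ = 0.71765, p̂₂ = 0.51990, so the observed difference is 0.19775.
SE = √(0.001191940 + 0.000620905) = √0.001812845 = 0.042578.
For 98% confidence, z* = 2.326. Margin of error = 0.09904.
So the interval runs from 0.0987 to 0.2968.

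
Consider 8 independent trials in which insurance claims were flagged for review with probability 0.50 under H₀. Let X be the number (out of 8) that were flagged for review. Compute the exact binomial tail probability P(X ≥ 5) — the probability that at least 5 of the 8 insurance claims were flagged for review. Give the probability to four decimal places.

P = 0.3633

X ~ Binomial(n=8, p=0.50).
P(X ≥ 5) = C(8,5)·0.50^5·0.50^3 + C(8,6)·0.50^6·0.50^2 + C(8,7)·0.50^7·0.50^1 + C(8,8)·0.50^8·0.50^0.
= 0.218750 + 0.109375 + 0.031250 + 0.003906 = 0.3633.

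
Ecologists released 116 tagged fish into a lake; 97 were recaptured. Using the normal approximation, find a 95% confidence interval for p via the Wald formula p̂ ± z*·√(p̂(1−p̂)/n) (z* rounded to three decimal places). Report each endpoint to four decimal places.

With x = 97 successes in n = 116, p̂ = 0.83621.
SE(p̂) = √(0.83621·0.16379/116) = 0.034362.
For 95% confidence, z* = 1.960.
Margin = 1.960·0.034362 = 0.06735.
CI: 0.83621 ± 0.06735 = (0.7689, 0.9036).

(0.7689, 0.9036)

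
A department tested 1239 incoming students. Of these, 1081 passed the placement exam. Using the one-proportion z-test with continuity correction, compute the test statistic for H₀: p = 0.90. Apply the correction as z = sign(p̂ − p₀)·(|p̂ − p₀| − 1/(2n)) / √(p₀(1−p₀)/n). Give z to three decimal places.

z = -3.182

p̂ = 1081/1239 = 0.87248. p̂ − p₀ = -0.027522.
1/(2n) = 0.000404.
Corrected numerator: |-0.027522| − 0.000404 = 0.027118.
Null standard error: √(0.90·0.10/1239) = √0.000072639 = 0.008523.
z = (−)0.027118/0.008523 = -3.182.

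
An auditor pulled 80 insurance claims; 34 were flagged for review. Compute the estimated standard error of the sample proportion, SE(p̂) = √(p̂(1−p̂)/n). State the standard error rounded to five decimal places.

SE = 0.05527

Sample proportion p̂ = 34/80 = 0.42500.
p̂(1−p̂) = 0.244375.
SE = √(0.244375/80) = 0.05527.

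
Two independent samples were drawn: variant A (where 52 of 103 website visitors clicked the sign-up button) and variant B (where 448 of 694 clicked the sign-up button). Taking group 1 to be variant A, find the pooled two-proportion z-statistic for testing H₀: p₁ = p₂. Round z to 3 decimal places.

Sample proportions: p̂₁ = 52/103 = 0.50485 and p̂₂ = 448/694 = 0.64553.
Pooling: p̂ = 500/797 = 0.62735.
Pooled SE = √[0.2337813·0.01114966] ≈ 0.051055.
z = (p̂₁ − p̂₂)/SE = (0.50485 − 0.64553)/0.051055 = -0.14068/0.051055 = -2.755.

z = -2.755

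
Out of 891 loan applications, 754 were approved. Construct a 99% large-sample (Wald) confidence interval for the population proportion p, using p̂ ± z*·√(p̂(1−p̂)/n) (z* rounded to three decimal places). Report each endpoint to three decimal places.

(0.815, 0.877)

Sample proportion p̂ = 754/891 = 0.84624.
SE(p̂) = √(0.84624·0.15376/891) = 0.012085.
z* = 2.576 at the 99% level.
Margin of error: 2.576 × 0.012085 = 0.03113.
CI: 0.84624 ± 0.03113 = (0.815, 0.877).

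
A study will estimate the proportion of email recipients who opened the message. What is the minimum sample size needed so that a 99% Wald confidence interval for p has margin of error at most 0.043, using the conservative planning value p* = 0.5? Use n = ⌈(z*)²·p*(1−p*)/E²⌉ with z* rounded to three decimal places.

z* = 2.576 at the 99% level.
p*(1−p*) = 0.2500.
Required n before rounding: 6.635776 × 0.2500 / 0.043² = 897.211.
Rounding up, n = 898.

n = 898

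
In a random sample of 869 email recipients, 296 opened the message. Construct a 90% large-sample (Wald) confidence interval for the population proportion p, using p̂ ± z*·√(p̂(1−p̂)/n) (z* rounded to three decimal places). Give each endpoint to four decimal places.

Sample proportion p̂ = 296/869 = 0.34062.
SE = √(p̂(1−p̂)/n) = √(0.224598/869) = 0.016077.
z* = 1.645 at the 90% level.
Margin = 1.645·0.016077 = 0.02645.
CI: 0.34062 ± 0.02645 = (0.3142, 0.3671).

(0.3142, 0.3671)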